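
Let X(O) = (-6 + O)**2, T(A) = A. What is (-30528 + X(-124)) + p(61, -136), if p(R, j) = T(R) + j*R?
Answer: -21863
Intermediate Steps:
p(R, j) = R + R*j (p(R, j) = R + j*R = R + R*j)
(-30528 + X(-124)) + p(61, -136) = (-30528 + (-6 - 124)**2) + 61*(1 - 136) = (-30528 + (-130)**2) + 61*(-135) = (-30528 + 16900) - 8235 = -13628 - 8235 = -21863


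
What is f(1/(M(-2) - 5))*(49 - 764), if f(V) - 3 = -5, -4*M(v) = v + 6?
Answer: 1430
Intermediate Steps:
M(v) = -3/2 - v/4 (M(v) = -(v + 6)/4 = -(6 + v)/4 = -3/2 - v/4)
f(V) = -2 (f(V) = 3 - 5 = -2)
f(1/(M(-2) - 5))*(49 - 764) = -2*(49 - 764) = -2*(-715) = 1430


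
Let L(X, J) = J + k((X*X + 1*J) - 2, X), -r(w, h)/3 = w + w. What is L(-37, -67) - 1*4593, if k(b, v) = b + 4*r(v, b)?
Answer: -2472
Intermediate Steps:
r(w, h) = -6*w (r(w, h) = -3*(w + w) = -6*w)
k(b, v) = b - 24*v (k(b, v) = b + 4*(-6*v) = b - 24*v)
L(X, J) = -2 + X² - 24*X + 2*J (L(X, J) = J + (((X*X + 1*J) - 2) - 24*X) = J + (((X² + J) - 2) - 24*X) = J + (((J + X²) - 2) - 24*X) = J + ((-2 + J + X²) - 24*X) = J + (-2 + J + X² - 24*X) = -2 + X² - 24*X + 2*J)
L(-37, -67) - 1*4593 = (-2 + (-37)² - 24*(-37) + 2*(-67)) - 1*4593 = (-2 + 1369 + 888 - 134) - 4593 = 2121 - 4593 = -2472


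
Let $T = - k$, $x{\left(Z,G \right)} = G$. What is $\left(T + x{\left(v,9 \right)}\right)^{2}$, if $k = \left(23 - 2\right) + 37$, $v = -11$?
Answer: $2401$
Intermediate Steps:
$k = 58$ ($k = 21 + 37 = 58$)
$T = -58$ ($T = \left(-1\right) 58 = -58$)
$\left(T + x{\left(v,9 \right)}\right)^{2} = \left(-58 + 9\right)^{2} = \left(-49\right)^{2} = 2401$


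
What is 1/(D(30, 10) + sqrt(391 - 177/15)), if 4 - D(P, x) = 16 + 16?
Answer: -35/506 - sqrt(2370)/1012 ≈ -0.11728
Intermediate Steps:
D(P, x) = -28 (D(P, x) = 4 - (16 + 16) = 4 - 1*32 = 4 - 32 = -28)
1/(D(30, 10) + sqrt(391 - 177/15)) = 1/(-28 + sqrt(391 - 177/15)) = 1/(-28 + sqrt(391 - 177*1/15)) = 1/(-28 + sqrt(391 - 59/5)) = 1/(-28 + sqrt(1896/5)) = 1/(-28 + 2*sqrt(2370)/5)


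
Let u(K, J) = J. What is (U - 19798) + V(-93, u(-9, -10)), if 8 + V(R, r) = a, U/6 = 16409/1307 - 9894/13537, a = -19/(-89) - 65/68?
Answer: -2113253806119295/107077182668 ≈ -19736.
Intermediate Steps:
a = -4493/6052 (a = -19*(-1/89) - 65*1/68 = 19/89 - 65/68 = -4493/6052 ≈ -0.74240)
U = 1255183050/17692859 (U = 6*(16409/1307 - 9894/13537) = 6*(209197175/17692859) = 1255183050/17692859 ≈ 70.943)
V(R, r) = -52909/6052 (V(R, r) = -8 - 4493/6052 = -52909/6052)
(U - 19798) + V(-93, u(-9, -10)) = (1255183050/17692859 - 19798) - 52909/6052 = -349028039432/17692859 - 52909/6052 = -2113253806119295/107077182668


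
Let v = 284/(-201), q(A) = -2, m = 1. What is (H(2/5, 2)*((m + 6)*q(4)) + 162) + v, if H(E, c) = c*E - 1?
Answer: 164204/1005 ≈ 163.39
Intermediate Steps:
H(E, c) = -1 + E*c (H(E, c) = E*c - 1 = -1 + E*c)
v = -284/201 (v = 284*(-1/201) = -284/201 ≈ -1.4129)
(H(2/5, 2)*((m + 6)*q(4)) + 162) + v = ((-1 + (2/5)*2)*((1 + 6)*(-2)) + 162) - 284/201 = ((-1 + (2*(⅕))*2)*(7*(-2)) + 162) - 284/201 = ((-1 + (⅖)*2)*(-14) + 162) - 284/201 = ((-1 + ⅘)*(-14) + 162) - 284/201 = (-⅕*(-14) + 162) - 284/201 = (14/5 + 162) - 284/201 = 824/5 - 284/201 = 164204/1005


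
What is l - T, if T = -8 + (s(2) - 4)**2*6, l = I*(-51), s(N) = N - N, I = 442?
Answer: -22630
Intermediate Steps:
s(N) = 0
l = -22542 (l = 442*(-51) = -22542)
T = 88 (T = -8 + (0 - 4)**2*6 = -8 + (-4)**2*6 = -8 + 16*6 = -8 + 96 = 88)
l - T = -22542 - 1*88 = -22542 - 88 = -22630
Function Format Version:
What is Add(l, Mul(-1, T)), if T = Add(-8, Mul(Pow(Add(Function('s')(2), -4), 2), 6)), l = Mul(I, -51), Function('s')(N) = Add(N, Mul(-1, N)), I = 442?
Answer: -22630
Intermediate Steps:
Function('s')(N) = 0
l = -22542 (l = Mul(442, -51) = -22542)
T = 88 (T = Add(-8, Mul(Pow(Add(0, -4), 2), 6)) = Add(-8, Mul(Pow(-4, 2), 6)) = Add(-8, Mul(16, 6)) = Add(-8, 96) = 88)
Add(l, Mul(-1, T)) = Add(-22542, Mul(-1, 88)) = Add(-22542, -88) = -22630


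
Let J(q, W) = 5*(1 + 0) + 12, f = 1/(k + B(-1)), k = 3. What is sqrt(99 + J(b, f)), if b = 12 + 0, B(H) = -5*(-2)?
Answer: 2*sqrt(29) ≈ 10.770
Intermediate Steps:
B(H) = 10
b = 12
f = 1/13 (f = 1/(3 + 10) = 1/13 ≈ 0.076923)
J(q, W) = 17 (J(q, W) = 5*1 + 12 = 5 + 12 = 17)
sqrt(99 + J(b, f)) = sqrt(99 + 17) = sqrt(116) = 2*sqrt(29)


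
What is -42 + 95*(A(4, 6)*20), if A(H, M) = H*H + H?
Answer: 37958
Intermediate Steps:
A(H, M) = H + H**2 (A(H, M) = H**2 + H = H + H**2)
-42 + 95*(A(4, 6)*20) = -42 + 95*((4*(1 + 4))*20) = -42 + 95*((4*5)*20) = -42 + 95*(20*20) = -42 + 95*400 = -42 + 38000 = 37958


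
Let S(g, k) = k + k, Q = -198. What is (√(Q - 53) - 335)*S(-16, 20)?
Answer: -13400 + 40*I*√251 ≈ -13400.0 + 633.72*I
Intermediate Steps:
S(g, k) = 2*k
(√(Q - 53) - 335)*S(-16, 20) = (√(-198 - 53) - 335)*(2*20) = (√(-251) - 335)*40 = (I*√251 - 335)*40 = (-335 + I*√251)*40 = -13400 + 40*I*√251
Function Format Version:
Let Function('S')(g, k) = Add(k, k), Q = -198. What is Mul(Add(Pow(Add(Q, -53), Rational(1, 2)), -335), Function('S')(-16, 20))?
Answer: Add(-13400, Mul(40, I, Pow(251, Rational(1, 2)))) ≈ Add(-13400., Mul(633.72, I))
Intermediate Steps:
Function('S')(g, k) = Mul(2, k)
Mul(Add(Pow(Add(Q, -53), Rational(1, 2)), -335), Function('S')(-16, 20)) = Mul(Add(Pow(Add(-198, -53), Rational(1, 2)), -335), Mul(2, 20)) = Mul(Add(Pow(-251, Rational(1, 2)), -335), 40) = Mul(Add(Mul(I, Pow(251, Rational(1, 2))), -335), 40) = Mul(Add(-335, Mul(I, Pow(251, Rational(1, 2)))), 40) = Add(-13400, Mul(40, I, Pow(251, Rational(1, 2))))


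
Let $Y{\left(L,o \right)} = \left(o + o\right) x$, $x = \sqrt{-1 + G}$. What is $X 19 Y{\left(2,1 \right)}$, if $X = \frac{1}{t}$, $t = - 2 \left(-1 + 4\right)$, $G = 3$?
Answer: $- \frac{19 \sqrt{2}}{3} \approx -8.9567$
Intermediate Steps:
$x = \sqrt{2}$ ($x = \sqrt{-1 + 3} = \sqrt{2} \approx 1.4142$)
$t = -6$ ($t = \left(-2\right) 3 = -6$)
$X = - \frac{1}{6}$ ($X = \frac{1}{-6} = - \frac{1}{6} \approx -0.16667$)
$Y{\left(L,o \right)} = 2 o \sqrt{2}$ ($Y{\left(L,o \right)} = \left(o + o\right) \sqrt{2} = 2 o \sqrt{2}$)
$X 19 Y{\left(2,1 \right)} = \left(- \frac{1}{6}\right) 19 \cdot 2 \cdot 1 \sqrt{2} = - \frac{19 \cdot 2 \sqrt{2}}{6} = - \frac{19 \sqrt{2}}{3}$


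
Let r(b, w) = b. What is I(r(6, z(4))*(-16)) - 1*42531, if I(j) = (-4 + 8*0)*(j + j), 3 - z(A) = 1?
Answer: -41763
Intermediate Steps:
z(A) = 2 (z(A) = 3 - 1*1 = 3 - 1 = 2)
I(j) = -8*j (I(j) = (-4 + 0)*(2*j) = -8*j)
I(r(6, z(4))*(-16)) - 1*42531 = -48*(-16) - 1*42531 = -8*(-96) - 42531 = 768 - 42531 = -41763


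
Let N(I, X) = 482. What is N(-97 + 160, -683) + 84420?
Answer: 84902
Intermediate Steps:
N(-97 + 160, -683) + 84420 = 482 + 84420 = 84902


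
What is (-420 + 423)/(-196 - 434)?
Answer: -1/210 ≈ -0.0047619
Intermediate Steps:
(-420 + 423)/(-196 - 434) = 3/(-630) = 3*(-1/630) = -1/210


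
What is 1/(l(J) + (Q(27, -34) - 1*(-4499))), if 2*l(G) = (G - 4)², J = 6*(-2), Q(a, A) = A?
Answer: 1/4593 ≈ 0.00021772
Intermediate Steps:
J = -12
l(G) = (-4 + G)²/2 (l(G) = (G - 4)²/2 = (-4 + G)²/2)
1/(l(J) + (Q(27, -34) - 1*(-4499))) = 1/((-4 - 12)²/2 + (-34 - 1*(-4499))) = 1/((½)*(-16)² + (-34 + 4499)) = 1/((½)*256 + 4465) = 1/(128 + 4465) = 1/4593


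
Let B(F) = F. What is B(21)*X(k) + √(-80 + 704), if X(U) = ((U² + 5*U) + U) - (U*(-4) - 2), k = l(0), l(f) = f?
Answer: 42 + 4*√39 ≈ 66.980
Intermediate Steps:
k = 0
X(U) = 2 + U² + 10*U (X(U) = (U² + 6*U) - (-4*U - 2) = (U² + 6*U) - (-2 - 4*U) = (U² + 6*U) + (2 + 4*U) = 2 + U² + 10*U)
B(21)*X(k) + √(-80 + 704) = 21*(2 + 0² + 10*0) + √(-80 + 704) = 21*(2 + 0 + 0) + √624 = 21*2 + 4*√39 = 42 + 4*√39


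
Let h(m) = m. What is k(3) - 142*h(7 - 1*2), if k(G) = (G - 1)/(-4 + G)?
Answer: -712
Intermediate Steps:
k(G) = (-1 + G)/(-4 + G)
k(3) - 142*h(7 - 1*2) = (-1 + 3)/(-4 + 3) - 142*(7 - 1*2) = 2/(-1) - 142*(7 - 2) = -1*2 - 142*5 = -2 - 710 = -712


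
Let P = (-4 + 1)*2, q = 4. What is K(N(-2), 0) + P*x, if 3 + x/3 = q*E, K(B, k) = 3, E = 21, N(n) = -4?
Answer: -1455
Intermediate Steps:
P = -6 (P = -3*2 = -6)
x = 243 (x = -9 + 3*(4*21) = -9 + 3*84 = -9 + 252 = 243)
K(N(-2), 0) + P*x = 3 - 6*243 = 3 - 1458 = -1455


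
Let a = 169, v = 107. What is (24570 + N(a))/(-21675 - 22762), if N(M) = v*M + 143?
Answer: -42796/44437 ≈ -0.96307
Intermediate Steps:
N(M) = 143 + 107*M (N(M) = 107*M + 143 = 143 + 107*M)
(24570 + N(a))/(-21675 - 22762) = (24570 + (143 + 107*169))/(-21675 - 22762) = (24570 + (143 + 18083))/(-44437) = (24570 + 18226)*(-1/44437) = 42796*(-1/44437) = -42796/44437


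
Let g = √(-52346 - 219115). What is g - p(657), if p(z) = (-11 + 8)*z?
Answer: 1971 + I*√271461 ≈ 1971.0 + 521.02*I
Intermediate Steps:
p(z) = -3*z
g = I*√271461 (g = √(-271461) = I*√271461 ≈ 521.02*I)
g - p(657) = I*√271461 - (-3)*657 = I*√271461 - 1*(-1971) = I*√271461 + 1971 = 1971 + I*√271461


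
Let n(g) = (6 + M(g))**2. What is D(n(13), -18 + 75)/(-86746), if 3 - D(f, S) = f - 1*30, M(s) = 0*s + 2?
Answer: 31/86746 ≈ 0.00035737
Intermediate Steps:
M(s) = 2 (M(s) = 0 + 2 = 2)
n(g) = 64 (n(g) = (6 + 2)**2 = 8**2 = 64)
D(f, S) = 33 - f (D(f, S) = 3 - (f - 1*30) = 3 - (f - 30) = 3 - (-30 + f) = 3 + (30 - f) = 33 - f)
D(n(13), -18 + 75)/(-86746) = (33 - 1*64)/(-86746) = (33 - 64)*(-1/86746) = -31*(-1/86746) = 31/86746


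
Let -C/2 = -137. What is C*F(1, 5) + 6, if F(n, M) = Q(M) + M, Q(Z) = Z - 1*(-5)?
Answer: 4116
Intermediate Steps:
Q(Z) = 5 + Z (Q(Z) = Z + 5 = 5 + Z)
F(n, M) = 5 + 2*M (F(n, M) = (5 + M) + M = 5 + 2*M)
C = 274 (C = -2*(-137) = 274)
C*F(1, 5) + 6 = 274*(5 + 2*5) + 6 = 274*(5 + 10) + 6 = 274*15 + 6 = 4110 + 6 = 4116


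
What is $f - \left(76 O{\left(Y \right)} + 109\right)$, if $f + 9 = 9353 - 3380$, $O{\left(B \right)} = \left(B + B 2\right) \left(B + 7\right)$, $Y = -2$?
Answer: $8135$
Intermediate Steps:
$O{\left(B \right)} = 3 B \left(7 + B\right)$ ($O{\left(B \right)} = \left(B + 2 B\right) \left(7 + B\right) = 3 B \left(7 + B\right)$)
$f = 5964$ ($f = -9 + \left(9353 - 3380\right) = -9 + 5973 = 5964$)
$f - \left(76 O{\left(Y \right)} + 109\right) = 5964 - \left(76 \cdot 3 \left(-2\right) \left(7 - 2\right) + 109\right) = 5964 - \left(76 \cdot 3 \left(-2\right) 5 + 109\right) = 5964 - \left(76 \left(-30\right) + 109\right) = 5964 - \left(-2280 + 109\right) = 5964 - -2171 = 5964 + 2171 = 8135$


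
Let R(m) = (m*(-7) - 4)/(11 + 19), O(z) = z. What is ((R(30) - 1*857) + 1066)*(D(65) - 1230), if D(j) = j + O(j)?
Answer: -666160/3 ≈ -2.2205e+5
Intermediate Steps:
R(m) = -2/15 - 7*m/30 (R(m) = (-7*m - 4)/30 = (-4 - 7*m)*(1/30) = -2/15 - 7*m/30)
D(j) = 2*j (D(j) = j + j = 2*j)
((R(30) - 1*857) + 1066)*(D(65) - 1230) = (((-2/15 - 7/30*30) - 1*857) + 1066)*(2*65 - 1230) = (((-2/15 - 7) - 857) + 1066)*(130 - 1230) = ((-107/15 - 857) + 1066)*(-1100) = (-12962/15 + 1066)*(-1100) = (3028/15)*(-1100) = -666160/3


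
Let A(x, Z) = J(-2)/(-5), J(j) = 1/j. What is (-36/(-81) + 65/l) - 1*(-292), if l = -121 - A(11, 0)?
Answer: 3181502/10899 ≈ 291.91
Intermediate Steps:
A(x, Z) = ⅒ (A(x, Z) = 1/(-2*(-5)) = -½*(-⅕) = ⅒)
l = -1211/10 (l = -121 - 1*⅒ = -121 - ⅒ = -1211/10 ≈ -121.10)
(-36/(-81) + 65/l) - 1*(-292) = (-36/(-81) + 65/(-1211/10)) - 1*(-292) = (-36*(-1/81) + 65*(-10/1211)) + 292 = (4/9 - 650/1211) + 292 = -1006/10899 + 292 = 3181502/10899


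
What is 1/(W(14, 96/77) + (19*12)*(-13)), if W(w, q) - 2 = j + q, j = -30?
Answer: -77/230288 ≈ -0.00033436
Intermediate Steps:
W(w, q) = -28 + q (W(w, q) = 2 + (-30 + q) = -28 + q)
1/(W(14, 96/77) + (19*12)*(-13)) = 1/((-28 + 96/77) + (19*12)*(-13)) = 1/((-28 + 96*(1/77)) + 228*(-13)) = 1/((-28 + 96/77) - 2964) = 1/(-2060/77 - 2964) = 1/(-230288/77) = -77/230288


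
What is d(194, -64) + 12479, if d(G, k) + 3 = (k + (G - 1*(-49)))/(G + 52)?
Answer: 3069275/246 ≈ 12477.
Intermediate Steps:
d(G, k) = -3 + (49 + G + k)/(52 + G) (d(G, k) = -3 + (k + (G - 1*(-49)))/(G + 52) = -3 + (k + (G + 49))/(52 + G) = -3 + (k + (49 + G))/(52 + G) = -3 + (49 + G + k)/(52 + G))
d(194, -64) + 12479 = (-107 - 64 - 2*194)/(52 + 194) + 12479 = (-107 - 64 - 388)/246 + 12479 = (1/246)*(-559) + 12479 = -559/246 + 12479 = 3069275/246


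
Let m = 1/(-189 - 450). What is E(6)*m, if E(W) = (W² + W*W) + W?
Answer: -26/213 ≈ -0.12207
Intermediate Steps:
m = -1/639 (m = 1/(-639) = -1/639 ≈ -0.0015649)
E(W) = W + 2*W² (E(W) = (W² + W²) + W = 2*W² + W = W + 2*W²)
E(6)*m = (6*(1 + 2*6))*(-1/639) = (6*(1 + 12))*(-1/639) = (6*13)*(-1/639) = 78*(-1/639) = -26/213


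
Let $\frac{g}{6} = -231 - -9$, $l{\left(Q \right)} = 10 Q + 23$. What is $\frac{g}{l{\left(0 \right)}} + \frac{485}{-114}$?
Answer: $- \frac{163003}{2622} \approx -62.167$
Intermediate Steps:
$l{\left(Q \right)} = 23 + 10 Q$
$g = -1332$ ($g = 6 \left(-231 - -9\right) = 6 \left(-231 + 9\right) = 6 \left(-222\right) = -1332$)
$\frac{g}{l{\left(0 \right)}} + \frac{485}{-114} = - \frac{1332}{23 + 10 \cdot 0} + \frac{485}{-114} = - \frac{1332}{23 + 0} + 485 \left(- \frac{1}{114}\right) = - \frac{1332}{23} - \frac{485}{114} = - \frac{163003}{2622}$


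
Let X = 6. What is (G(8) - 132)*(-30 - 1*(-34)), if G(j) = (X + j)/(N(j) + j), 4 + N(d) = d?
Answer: -1570/3 ≈ -523.33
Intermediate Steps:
N(d) = -4 + d
G(j) = (6 + j)/(-4 + 2*j) (G(j) = (6 + j)/((-4 + j) + j) = (6 + j)/(-4 + 2*j))
(G(8) - 132)*(-30 - 1*(-34)) = ((6 + 8)/(2*(-2 + 8)) - 132)*(-30 - 1*(-34)) = ((1/2)*14/6 - 132)*(-30 + 34) = ((1/2)*(1/6)*14 - 132)*4 = (7/6 - 132)*4 = -785/6*4 = -1570/3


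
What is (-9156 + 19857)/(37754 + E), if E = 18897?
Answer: 10701/56651 ≈ 0.18889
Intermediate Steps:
(-9156 + 19857)/(37754 + E) = (-9156 + 19857)/(37754 + 18897) = 10701/56651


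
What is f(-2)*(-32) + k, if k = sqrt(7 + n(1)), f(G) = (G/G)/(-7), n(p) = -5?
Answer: 32/7 + sqrt(2) ≈ 5.9856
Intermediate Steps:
f(G) = -1/7 (f(G) = 1*(-1/7) = -1/7)
k = sqrt(2) (k = sqrt(7 - 5) = sqrt(2) ≈ 1.4142)
f(-2)*(-32) + k = -1/7*(-32) + sqrt(2) = 32/7 + sqrt(2)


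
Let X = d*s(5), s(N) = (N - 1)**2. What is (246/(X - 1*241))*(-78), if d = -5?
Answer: 6396/107 ≈ 59.776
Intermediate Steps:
s(N) = (-1 + N)**2
X = -80 (X = -5*(-1 + 5)**2 = -5*4**2 = -5*16 = -80)
(246/(X - 1*241))*(-78) = (246/(-80 - 1*241))*(-78) = (246/(-80 - 241))*(-78) = (246/(-321))*(-78) = (246*(-1/321))*(-78) = -82/107*(-78) = 6396/107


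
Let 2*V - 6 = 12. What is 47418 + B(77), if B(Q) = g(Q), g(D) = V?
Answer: 47427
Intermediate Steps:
V = 9 (V = 3 + (½)*12 = 3 + 6 = 9)
g(D) = 9
B(Q) = 9
47418 + B(77) = 47418 + 9 = 47427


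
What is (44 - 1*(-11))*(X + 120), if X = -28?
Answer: 5060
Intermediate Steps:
(44 - 1*(-11))*(X + 120) = (44 - 1*(-11))*(-28 + 120) = (44 + 11)*92 = 55*92 = 5060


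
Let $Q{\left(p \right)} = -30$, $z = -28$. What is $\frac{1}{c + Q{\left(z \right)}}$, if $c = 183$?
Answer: $\frac{1}{153} \approx 0.0065359$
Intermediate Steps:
$\frac{1}{c + Q{\left(z \right)}} = \frac{1}{183 - 30} = \frac{1}{153}$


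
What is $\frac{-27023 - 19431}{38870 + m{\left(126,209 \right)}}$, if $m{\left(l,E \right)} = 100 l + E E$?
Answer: $- \frac{46454}{95151} \approx -0.48821$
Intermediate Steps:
$m{\left(l,E \right)} = E^{2} + 100 l$ ($m{\left(l,E \right)} = 100 l + E^{2} = E^{2} + 100 l$)
$\frac{-27023 - 19431}{38870 + m{\left(126,209 \right)}} = \frac{-27023 - 19431}{38870 + \left(209^{2} + 100 \cdot 126\right)} = - \frac{46454}{38870 + \left(43681 + 12600\right)} = - \frac{46454}{38870 + 56281} = - \frac{46454}{95151}$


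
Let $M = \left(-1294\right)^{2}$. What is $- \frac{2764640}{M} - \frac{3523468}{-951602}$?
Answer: $\frac{408623088846}{199174580809} \approx 2.0516$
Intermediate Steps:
$M = 1674436$
$- \frac{2764640}{M} - \frac{3523468}{-951602} = - \frac{2764640}{1674436} - \frac{3523468}{-951602} = \left(-2764640\right) \frac{1}{1674436} - - \frac{1761734}{475801} = - \frac{691160}{418609} + \frac{1761734}{475801} = \frac{408623088846}{199174580809}$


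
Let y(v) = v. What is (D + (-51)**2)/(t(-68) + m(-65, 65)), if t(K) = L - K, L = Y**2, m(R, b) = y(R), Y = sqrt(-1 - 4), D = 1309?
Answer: -1955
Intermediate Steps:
Y = I*sqrt(5) (Y = sqrt(-5) = I*sqrt(5) ≈ 2.2361*I)
m(R, b) = R
L = -5 (L = (I*sqrt(5))**2 = -5)
t(K) = -5 - K
(D + (-51)**2)/(t(-68) + m(-65, 65)) = (1309 + (-51)**2)/((-5 - 1*(-68)) - 65) = (1309 + 2601)/((-5 + 68) - 65) = 3910/(63 - 65) = 3910/(-2) = 3910*(-1/2) = -1955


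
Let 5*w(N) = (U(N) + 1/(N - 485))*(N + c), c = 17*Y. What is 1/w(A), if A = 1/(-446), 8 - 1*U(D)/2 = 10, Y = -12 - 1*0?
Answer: 48237353/7876480465 ≈ 0.0061242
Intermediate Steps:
Y = -12 (Y = -12 + 0 = -12)
U(D) = -4 (U(D) = 16 - 2*10 = 16 - 20 = -4)
A = -1/446 ≈ -0.0022422
c = -204 (c = 17*(-12) = -204)
w(N) = (-204 + N)*(-4 + 1/(-485 + N))/5 (w(N) = ((-4 + 1/(N - 485))*(N - 204))/5 = ((-4 + 1/(-485 + N))*(-204 + N))/5 = ((-204 + N)*(-4 + 1/(-485 + N)))/5 = (-204 + N)*(-4 + 1/(-485 + N))/5)
1/w(A) = 1/((-395964 - 4*(-1/446)² + 2757*(-1/446))/(5*(-485 - 1/446))) = 1/((-395964 - 4*1/198916 - 2757/446)/(5*(-216311/446))) = 1/((⅕)*(-446/216311)*(-395964 - 1/49729 - 2757/446)) = 1/((⅕)*(-446/216311)*(-39382402325/99458)) = 1/(7876480465/48237353) = 48237353/7876480465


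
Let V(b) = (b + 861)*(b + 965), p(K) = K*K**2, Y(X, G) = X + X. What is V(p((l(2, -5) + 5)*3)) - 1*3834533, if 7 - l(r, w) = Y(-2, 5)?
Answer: 12429527788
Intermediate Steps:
Y(X, G) = 2*X
l(r, w) = 11 (l(r, w) = 7 - 2*(-2) = 7 - 1*(-4) = 7 + 4 = 11)
p(K) = K**3
V(b) = (861 + b)*(965 + b)
V(p((l(2, -5) + 5)*3)) - 1*3834533 = (830865 + (((11 + 5)*3)**3)**2 + 1826*((11 + 5)*3)**3) - 1*3834533 = (830865 + ((16*3)**3)**2 + 1826*(16*3)**3) - 3834533 = (830865 + (48**3)**2 + 1826*48**3) - 3834533 = (830865 + 110592**2 + 1826*110592) - 3834533 = (830865 + 12230590464 + 201940992) - 3834533 = 12433362321 - 3834533 = 12429527788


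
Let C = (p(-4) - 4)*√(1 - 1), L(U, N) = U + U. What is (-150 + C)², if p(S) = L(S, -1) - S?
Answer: 22500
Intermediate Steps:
L(U, N) = 2*U
p(S) = S (p(S) = 2*S - S = S)
C = 0 (C = (-4 - 4)*√(1 - 1) = -8*√0 = -8*0 = 0)
(-150 + C)² = (-150 + 0)² = (-150)² = 22500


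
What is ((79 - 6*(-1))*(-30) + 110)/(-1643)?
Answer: 2440/1643 ≈ 1.4851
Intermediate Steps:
((79 - 6*(-1))*(-30) + 110)/(-1643) = ((79 - 1*(-6))*(-30) + 110)*(-1/1643) = ((79 + 6)*(-30) + 110)*(-1/1643) = (85*(-30) + 110)*(-1/1643) = (-2550 + 110)*(-1/1643) = -2440*(-1/1643) = 2440/1643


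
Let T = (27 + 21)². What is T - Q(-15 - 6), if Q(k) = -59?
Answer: 2363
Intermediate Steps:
T = 2304 (T = 48² = 2304)
T - Q(-15 - 6) = 2304 - 1*(-59) = 2304 + 59 = 2363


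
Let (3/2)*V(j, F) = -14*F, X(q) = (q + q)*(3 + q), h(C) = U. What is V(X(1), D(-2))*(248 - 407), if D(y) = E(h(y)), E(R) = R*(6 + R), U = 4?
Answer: 59360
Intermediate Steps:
h(C) = 4
X(q) = 2*q*(3 + q) (X(q) = (2*q)*(3 + q) = 2*q*(3 + q))
D(y) = 40 (D(y) = 4*(6 + 4) = 4*10 = 40)
V(j, F) = -28*F/3 (V(j, F) = 2*(-14*F)/3 = -28*F/3)
V(X(1), D(-2))*(248 - 407) = (-28/3*40)*(248 - 407) = -1120/3*(-159) = 59360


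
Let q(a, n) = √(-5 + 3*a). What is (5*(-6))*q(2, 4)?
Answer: -30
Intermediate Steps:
(5*(-6))*q(2, 4) = (5*(-6))*√(-5 + 3*2) = -30*√(-5 + 6) = -30*√1 = -30*1 = -30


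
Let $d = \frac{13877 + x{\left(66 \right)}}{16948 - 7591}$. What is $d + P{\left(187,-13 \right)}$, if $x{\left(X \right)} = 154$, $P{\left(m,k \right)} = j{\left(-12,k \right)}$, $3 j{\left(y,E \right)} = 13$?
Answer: $\frac{54578}{9357} \approx 5.8329$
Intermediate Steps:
$j{\left(y,E \right)} = \frac{13}{3}$ ($j{\left(y,E \right)} = \frac{1}{3} \cdot 13 = \frac{13}{3}$)
$P{\left(m,k \right)} = \frac{13}{3}$
$d = \frac{4677}{3119}$ ($d = \frac{13877 + 154}{16948 - 7591} = \frac{14031}{9357} = 14031 \cdot \frac{1}{9357} = \frac{4677}{3119} \approx 1.4995$)
$d + P{\left(187,-13 \right)} = \frac{4677}{3119} + \frac{13}{3} = \frac{54578}{9357}$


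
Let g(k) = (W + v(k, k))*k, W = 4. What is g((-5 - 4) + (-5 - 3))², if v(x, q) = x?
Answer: 48841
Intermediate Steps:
g(k) = k*(4 + k) (g(k) = (4 + k)*k = k*(4 + k))
g((-5 - 4) + (-5 - 3))² = (((-5 - 4) + (-5 - 3))*(4 + ((-5 - 4) + (-5 - 3))))² = ((-9 - 8)*(4 + (-9 - 8)))² = (-17*(4 - 17))² = (-17*(-13))² = 221² = 48841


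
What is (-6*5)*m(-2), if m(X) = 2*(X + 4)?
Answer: -120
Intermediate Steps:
m(X) = 8 + 2*X (m(X) = 2*(4 + X) = 8 + 2*X)
(-6*5)*m(-2) = (-6*5)*(8 + 2*(-2)) = -30*(8 - 4) = -30*4 = -120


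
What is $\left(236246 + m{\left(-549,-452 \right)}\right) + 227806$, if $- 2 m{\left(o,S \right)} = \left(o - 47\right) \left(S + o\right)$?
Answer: $165754$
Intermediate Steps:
$m{\left(o,S \right)} = - \frac{\left(-47 + o\right) \left(S + o\right)}{2}$ ($m{\left(o,S \right)} = - \frac{\left(o - 47\right) \left(S + o\right)}{2} = - \frac{\left(-47 + o\right) \left(S + o\right)}{2}$)
$\left(236246 + m{\left(-549,-452 \right)}\right) + 227806 = \left(236246 + \left(- \frac{\left(-549\right)^{2}}{2} + \frac{47}{2} \left(-452\right) + \frac{47}{2} \left(-549\right) - \left(-226\right) \left(-549\right)\right)\right) + 227806 = \left(236246 - 298298\right) + 227806 = -62052 + 227806 = 165754$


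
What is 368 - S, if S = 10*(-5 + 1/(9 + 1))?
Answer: 417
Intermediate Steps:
S = -49 (S = 10*(-5 + 1/10) = 10*(-49/10) = -49)
368 - S = 368 - 1*(-49) = 368 + 49 = 417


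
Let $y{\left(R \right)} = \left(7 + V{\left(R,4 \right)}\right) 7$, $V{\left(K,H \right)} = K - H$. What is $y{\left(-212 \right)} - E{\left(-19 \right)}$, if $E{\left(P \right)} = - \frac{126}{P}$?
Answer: $- \frac{27923}{19} \approx -1469.6$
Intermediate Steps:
$y{\left(R \right)} = 21 + 7 R$ ($y{\left(R \right)} = \left(7 + \left(R - 4\right)\right) 7 = \left(7 + \left(-4 + R\right)\right) 7 = \left(3 + R\right) 7 = 21 + 7 R$)
$y{\left(-212 \right)} - E{\left(-19 \right)} = \left(21 + 7 \left(-212\right)\right) - - \frac{126}{-19} = \left(21 - 1484\right) - \left(-126\right) \left(- \frac{1}{19}\right) = -1463 - \frac{126}{19} = - \frac{27923}{19}$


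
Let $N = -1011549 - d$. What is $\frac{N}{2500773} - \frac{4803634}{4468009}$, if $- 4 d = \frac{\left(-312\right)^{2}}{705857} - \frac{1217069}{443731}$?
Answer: $- \frac{20712507815873864364042985}{13998606278725834533443676} \approx -1.4796$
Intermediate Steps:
$d = \frac{815882122669}{1252842529868}$ ($d = - \frac{\frac{\left(-312\right)^{2}}{705857} - \frac{1217069}{443731}}{4} = - \frac{97344 \cdot \frac{1}{705857} - \frac{1217069}{443731}}{4} = - \frac{\frac{97344}{705857} - \frac{1217069}{443731}}{4} = \left(- \frac{1}{4}\right) \left(- \frac{815882122669}{313210632467}\right) = \frac{815882122669}{1252842529868} \approx 0.65123$)
$N = - \frac{1267312424127568201}{1252842529868}$ ($N = -1011549 - \frac{815882122669}{1252842529868} = - \frac{1267312424127568201}{1252842529868} \approx -1.0116 \cdot 10^{6}$)
$\frac{N}{2500773} - \frac{4803634}{4468009} = - \frac{1267312424127568201}{1252842529868 \cdot 2500773} - \frac{4803634}{4468009} = \left(- \frac{1267312424127568201}{1252842529868}\right) \frac{1}{2500773} - \frac{4803634}{4468009} = - \frac{1267312424127568201}{3133074771945587964} - \frac{4803634}{4468009} = - \frac{20712507815873864364042985}{13998606278725834533443676}$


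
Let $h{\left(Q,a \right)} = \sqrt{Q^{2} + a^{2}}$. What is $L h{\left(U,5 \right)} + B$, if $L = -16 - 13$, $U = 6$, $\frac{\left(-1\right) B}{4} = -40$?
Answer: $160 - 29 \sqrt{61} \approx -66.497$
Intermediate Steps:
$B = 160$ ($B = \left(-4\right) \left(-40\right) = 160$)
$L = -29$
$L h{\left(U,5 \right)} + B = - 29 \sqrt{6^{2} + 5^{2}} + 160 = - 29 \sqrt{36 + 25} + 160 = - 29 \sqrt{61} + 160 = 160 - 29 \sqrt{61}$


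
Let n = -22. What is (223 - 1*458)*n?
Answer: 5170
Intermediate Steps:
(223 - 1*458)*n = (223 - 1*458)*(-22) = (223 - 458)*(-22) = -235*(-22) = 5170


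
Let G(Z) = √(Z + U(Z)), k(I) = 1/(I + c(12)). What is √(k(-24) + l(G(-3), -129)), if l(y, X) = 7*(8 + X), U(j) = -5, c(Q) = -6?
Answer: I*√762330/30 ≈ 29.104*I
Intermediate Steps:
k(I) = 1/(-6 + I) (k(I) = 1/(I - 6) = 1/(-6 + I))
G(Z) = √(-5 + Z) (G(Z) = √(Z - 5) = √(-5 + Z))
l(y, X) = 56 + 7*X
√(k(-24) + l(G(-3), -129)) = √(1/(-6 - 24) + (56 + 7*(-129))) = √(1/(-30) + (56 - 903)) = √(-1/30 - 847) = √(-25411/30) = I*√762330/30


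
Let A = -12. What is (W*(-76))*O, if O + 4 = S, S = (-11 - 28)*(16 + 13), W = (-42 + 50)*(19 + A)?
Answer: 4830560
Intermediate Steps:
W = 56 (W = (-42 + 50)*(19 - 12) = 8*7 = 56)
S = -1131 (S = -39*29 = -1131)
O = -1135 (O = -4 - 1131 = -1135)
(W*(-76))*O = (56*(-76))*(-1135) = -4256*(-1135) = 4830560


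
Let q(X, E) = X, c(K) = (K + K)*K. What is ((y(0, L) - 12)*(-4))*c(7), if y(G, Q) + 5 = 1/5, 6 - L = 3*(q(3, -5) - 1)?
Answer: 32928/5 ≈ 6585.6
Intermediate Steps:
c(K) = 2*K² (c(K) = (2*K)*K = 2*K²)
L = 0 (L = 6 - 3*(3 - 1) = 6 - 3*2 = 6 - 1*6 = 6 - 6 = 0)
y(G, Q) = -24/5 (y(G, Q) = -5 + 1/5 = -5 + ⅕ = -24/5)
((y(0, L) - 12)*(-4))*c(7) = ((-24/5 - 12)*(-4))*(2*7²) = (-84/5*(-4))*(2*49) = (336/5)*98 = 32928/5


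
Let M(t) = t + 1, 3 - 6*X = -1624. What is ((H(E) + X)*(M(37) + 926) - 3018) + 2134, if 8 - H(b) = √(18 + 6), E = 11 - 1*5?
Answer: 804698/3 - 1928*√6 ≈ 2.6351e+5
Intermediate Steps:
X = 1627/6 (X = ½ - ⅙*(-1624) = ½ + 812/3 = 1627/6 ≈ 271.17)
M(t) = 1 + t
E = 6 (E = 11 - 5 = 6)
H(b) = 8 - 2*√6 (H(b) = 8 - √(18 + 6) = 8 - √24 = 8 - 2*√6)
((H(E) + X)*(M(37) + 926) - 3018) + 2134 = (((8 - 2*√6) + 1627/6)*((1 + 37) + 926) - 3018) + 2134 = ((1675/6 - 2*√6)*(38 + 926) - 3018) + 2134 = ((1675/6 - 2*√6)*964 - 3018) + 2134 = ((807350/3 - 1928*√6) - 3018) + 2134 = (798296/3 - 1928*√6) + 2134 = 804698/3 - 1928*√6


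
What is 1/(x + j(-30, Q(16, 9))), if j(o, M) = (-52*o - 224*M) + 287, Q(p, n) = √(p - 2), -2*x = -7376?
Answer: 5535/29933761 + 224*√14/29933761 ≈ 0.00021291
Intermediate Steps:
x = 3688 (x = -½*(-7376) = 3688)
Q(p, n) = √(-2 + p)
j(o, M) = 287 - 224*M - 52*o (j(o, M) = (-224*M - 52*o) + 287 = 287 - 224*M - 52*o)
1/(x + j(-30, Q(16, 9))) = 1/(3688 + (287 - 224*√(-2 + 16) - 52*(-30))) = 1/(3688 + (287 - 224*√14 + 1560)) = 1/(3688 + (1847 - 224*√14)) = 1/(5535 - 224*√14)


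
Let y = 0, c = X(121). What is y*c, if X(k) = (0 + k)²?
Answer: 0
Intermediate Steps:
X(k) = k²
c = 14641 (c = 121² = 14641)
y*c = 0*14641 = 0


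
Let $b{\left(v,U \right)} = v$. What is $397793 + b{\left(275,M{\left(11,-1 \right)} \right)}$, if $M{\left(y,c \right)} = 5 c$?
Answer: $398068$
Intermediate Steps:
$397793 + b{\left(275,M{\left(11,-1 \right)} \right)} = 397793 + 275 = 398068$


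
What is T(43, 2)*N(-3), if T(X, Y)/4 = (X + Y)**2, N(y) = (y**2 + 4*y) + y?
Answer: -48600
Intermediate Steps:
N(y) = y**2 + 5*y
T(X, Y) = 4*(X + Y)**2
T(43, 2)*N(-3) = (4*(43 + 2)**2)*(-3*(5 - 3)) = (4*45**2)*(-3*2) = (4*2025)*(-6) = 8100*(-6) = -48600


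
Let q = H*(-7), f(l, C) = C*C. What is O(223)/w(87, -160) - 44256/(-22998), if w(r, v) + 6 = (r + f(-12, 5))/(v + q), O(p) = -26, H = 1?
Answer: 12429875/2134981 ≈ 5.8220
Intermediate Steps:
f(l, C) = C**2
q = -7 (q = 1*(-7) = -7)
w(r, v) = -6 + (25 + r)/(-7 + v) (w(r, v) = -6 + (r + 5**2)/(v - 7) = -6 + (r + 25)/(-7 + v) = -6 + (25 + r)/(-7 + v))
O(223)/w(87, -160) - 44256/(-22998) = -26*(-7 - 160)/(67 + 87 - 6*(-160)) - 44256/(-22998) = -26*(-167/(67 + 87 + 960)) - 44256*(-1/22998) = -26/((-1/167*1114)) + 7376/3833 = -26/(-1114/167) + 7376/3833 = -26*(-167/1114) + 7376/3833 = 2171/557 + 7376/3833 = 12429875/2134981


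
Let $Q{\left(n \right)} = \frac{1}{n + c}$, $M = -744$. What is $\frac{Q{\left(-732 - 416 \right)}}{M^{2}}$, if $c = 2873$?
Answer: $\frac{1}{954849600} \approx 1.0473 \cdot 10^{-9}$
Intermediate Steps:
$Q{\left(n \right)} = \frac{1}{2873 + n}$ ($Q{\left(n \right)} = \frac{1}{n + 2873} = \frac{1}{2873 + n}$)
$\frac{Q{\left(-732 - 416 \right)}}{M^{2}} = \frac{1}{\left(2873 - 1148\right) \left(-744\right)^{2}} = \frac{1}{\left(2873 - 1148\right) 553536} = \frac{1}{2873 - 1148} \cdot \frac{1}{553536} = \frac{1}{1725} \cdot \frac{1}{553536} = \frac{1}{954849600}$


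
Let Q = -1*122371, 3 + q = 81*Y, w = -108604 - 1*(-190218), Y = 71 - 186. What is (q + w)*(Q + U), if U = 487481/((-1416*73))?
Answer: -114315637202333/12921 ≈ -8.8473e+9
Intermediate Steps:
Y = -115
w = 81614 (w = -108604 + 190218 = 81614)
U = -487481/103368 (U = 487481/(-103368) = 487481*(-1/103368) = -487481/103368 ≈ -4.7160)
q = -9318 (q = -3 + 81*(-115) = -3 - 9315 = -9318)
Q = -122371
(q + w)*(Q + U) = (-9318 + 81614)*(-122371 - 487481/103368) = 72296*(-12649733009/103368) = -114315637202333/12921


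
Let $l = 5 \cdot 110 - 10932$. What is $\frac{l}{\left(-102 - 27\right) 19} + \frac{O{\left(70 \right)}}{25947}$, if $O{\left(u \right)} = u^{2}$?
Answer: $\frac{93797218}{21198699} \approx 4.4247$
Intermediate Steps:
$l = -10382$ ($l = 550 - 10932 = -10382$)
$\frac{l}{\left(-102 - 27\right) 19} + \frac{O{\left(70 \right)}}{25947} = - \frac{10382}{\left(-102 - 27\right) 19} + \frac{70^{2}}{25947} = - \frac{10382}{\left(-129\right) 19} + 4900 \cdot \frac{1}{25947} = - \frac{10382}{-2451} + \frac{4900}{25947} = \left(-10382\right) \left(- \frac{1}{2451}\right) + \frac{4900}{25947} = \frac{10382}{2451} + \frac{4900}{25947} = \frac{93797218}{21198699}$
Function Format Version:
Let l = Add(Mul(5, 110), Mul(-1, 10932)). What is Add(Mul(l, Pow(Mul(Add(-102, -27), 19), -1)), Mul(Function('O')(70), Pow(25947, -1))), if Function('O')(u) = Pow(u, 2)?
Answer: Rational(93797218, 21198699) ≈ 4.4247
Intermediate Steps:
l = -10382 (l = Add(550, -10932) = -10382)
Add(Mul(l, Pow(Mul(Add(-102, -27), 19), -1)), Mul(Function('O')(70), Pow(25947, -1))) = Add(Mul(-10382, Pow(Mul(Add(-102, -27), 19), -1)), Mul(Pow(70, 2), Pow(25947, -1))) = Add(Mul(-10382, Pow(Mul(-129, 19), -1)), Mul(4900, Rational(1, 25947))) = Add(Mul(-10382, Pow(-2451, -1)), Rational(4900, 25947)) = Add(Mul(-10382, Rational(-1, 2451)), Rational(4900, 25947)) = Add(Rational(10382, 2451), Rational(4900, 25947)) = Rational(93797218, 21198699)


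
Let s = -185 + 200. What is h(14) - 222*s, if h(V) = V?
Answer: -3316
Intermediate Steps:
s = 15
h(14) - 222*s = 14 - 222*15 = 14 - 3330 = -3316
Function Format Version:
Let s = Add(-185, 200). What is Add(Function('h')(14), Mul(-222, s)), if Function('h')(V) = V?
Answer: -3316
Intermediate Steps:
s = 15
Add(Function('h')(14), Mul(-222, s)) = Add(14, Mul(-222, 15)) = Add(14, -3330) = -3316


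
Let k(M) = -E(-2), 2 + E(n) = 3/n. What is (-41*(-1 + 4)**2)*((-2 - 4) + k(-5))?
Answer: 1845/2 ≈ 922.50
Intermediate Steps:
E(n) = -2 + 3/n
k(M) = 7/2 (k(M) = -(-2 + 3/(-2)) = -(-2 + 3*(-1/2)) = -(-2 - 3/2) = -1*(-7/2) = 7/2)
(-41*(-1 + 4)**2)*((-2 - 4) + k(-5)) = (-41*(-1 + 4)**2)*((-2 - 4) + 7/2) = (-41*3**2)*(-6 + 7/2) = -41*9*(-5/2) = -369*(-5/2) = 1845/2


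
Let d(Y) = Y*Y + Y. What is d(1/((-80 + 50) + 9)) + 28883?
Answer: 12737383/441 ≈ 28883.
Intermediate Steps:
d(Y) = Y + Y**2 (d(Y) = Y**2 + Y = Y + Y**2)
d(1/((-80 + 50) + 9)) + 28883 = (1 + 1/((-80 + 50) + 9))/((-80 + 50) + 9) + 28883 = (1 + 1/(-30 + 9))/(-30 + 9) + 28883 = (1 + 1/(-21))/(-21) + 28883 = -(1 - 1/21)/21 + 28883 = -1/21*20/21 + 28883 = -20/441 + 28883 = 12737383/441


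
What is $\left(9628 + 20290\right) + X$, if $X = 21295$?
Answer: $51213$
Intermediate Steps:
$\left(9628 + 20290\right) + X = \left(9628 + 20290\right) + 21295 = 29918 + 21295 = 51213$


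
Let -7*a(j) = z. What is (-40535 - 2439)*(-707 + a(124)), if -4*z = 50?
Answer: 212141151/7 ≈ 3.0306e+7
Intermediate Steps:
z = -25/2 (z = -¼*50 = -25/2 ≈ -12.500)
a(j) = 25/14 (a(j) = -⅐*(-25/2) = 25/14)
(-40535 - 2439)*(-707 + a(124)) = (-40535 - 2439)*(-707 + 25/14) = -42974*(-9873/14) = 212141151/7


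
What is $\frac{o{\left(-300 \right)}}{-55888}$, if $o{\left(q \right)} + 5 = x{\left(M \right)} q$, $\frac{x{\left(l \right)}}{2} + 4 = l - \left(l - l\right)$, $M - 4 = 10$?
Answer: $\frac{6005}{55888} \approx 0.10745$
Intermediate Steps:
$M = 14$ ($M = 4 + 10 = 14$)
$x{\left(l \right)} = -8 + 2 l$ ($x{\left(l \right)} = -8 + 2 \left(l - \left(l - l\right)\right) = -8 + 2 \left(l - 0\right) = -8 + 2 \left(l + 0\right) = -8 + 2 l$)
$o{\left(q \right)} = -5 + 20 q$ ($o{\left(q \right)} = -5 + \left(-8 + 2 \cdot 14\right) q = -5 + \left(-8 + 28\right) q = -5 + 20 q$)
$\frac{o{\left(-300 \right)}}{-55888} = \frac{-5 + 20 \left(-300\right)}{-55888} = \left(-5 - 6000\right) \left(- \frac{1}{55888}\right) = \left(-6005\right) \left(- \frac{1}{55888}\right) = \frac{6005}{55888}$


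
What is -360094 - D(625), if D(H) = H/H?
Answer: -360095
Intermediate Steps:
D(H) = 1
-360094 - D(625) = -360094 - 1*1 = -360094 - 1 = -360095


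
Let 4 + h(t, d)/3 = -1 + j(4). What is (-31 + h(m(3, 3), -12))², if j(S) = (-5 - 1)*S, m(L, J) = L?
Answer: 13924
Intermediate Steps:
j(S) = -6*S
h(t, d) = -87 (h(t, d) = -12 + 3*(-1 - 6*4) = -12 + 3*(-1 - 24) = -12 + 3*(-25) = -12 - 75 = -87)
(-31 + h(m(3, 3), -12))² = (-31 - 87)² = (-118)² = 13924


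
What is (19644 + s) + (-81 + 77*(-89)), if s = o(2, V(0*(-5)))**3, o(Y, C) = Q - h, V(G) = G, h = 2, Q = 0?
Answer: 12702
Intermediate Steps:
o(Y, C) = -2 (o(Y, C) = 0 - 1*2 = 0 - 2 = -2)
s = -8 (s = (-2)**3 = -8)
(19644 + s) + (-81 + 77*(-89)) = (19644 - 8) + (-81 + 77*(-89)) = 19636 + (-81 - 6853) = 19636 - 6934 = 12702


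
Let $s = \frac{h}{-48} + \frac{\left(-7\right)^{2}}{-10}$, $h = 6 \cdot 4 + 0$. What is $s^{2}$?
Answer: $\frac{729}{25} \approx 29.16$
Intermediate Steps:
$h = 24$ ($h = 24 + 0 = 24$)
$s = - \frac{27}{5}$ ($s = \frac{24}{-48} + \frac{\left(-7\right)^{2}}{-10} = 24 \left(- \frac{1}{48}\right) + 49 \left(- \frac{1}{10}\right) = - \frac{1}{2} - \frac{49}{10} = - \frac{27}{5} \approx -5.4$)
$s^{2} = \left(- \frac{27}{5}\right)^{2} = \frac{729}{25}$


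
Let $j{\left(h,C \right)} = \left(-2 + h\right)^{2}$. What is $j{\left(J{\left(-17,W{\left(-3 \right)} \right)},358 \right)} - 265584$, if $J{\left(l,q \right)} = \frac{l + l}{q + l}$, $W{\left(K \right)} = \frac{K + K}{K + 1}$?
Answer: $- \frac{13013607}{49} \approx -2.6558 \cdot 10^{5}$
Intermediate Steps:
$W{\left(K \right)} = \frac{2 K}{1 + K}$
$J{\left(l,q \right)} = \frac{2 l}{l + q}$
$j{\left(J{\left(-17,W{\left(-3 \right)} \right)},358 \right)} - 265584 = \left(-2 + 2 \left(-17\right) \frac{1}{-17 + 2 \left(-3\right) \frac{1}{1 - 3}}\right)^{2} - 265584 = \left(-2 + 2 \left(-17\right) \frac{1}{-17 + 2 \left(-3\right) \frac{1}{-2}}\right)^{2} - 265584 = \left(-2 + 2 \left(-17\right) \frac{1}{-17 + 2 \left(-3\right) \left(- \frac{1}{2}\right)}\right)^{2} - 265584 = \left(-2 + 2 \left(-17\right) \frac{1}{-17 + 3}\right)^{2} - 265584 = \left(-2 + 2 \left(-17\right) \frac{1}{-14}\right)^{2} - 265584 = \left(-2 + 2 \left(-17\right) \left(- \frac{1}{14}\right)\right)^{2} - 265584 = \left(-2 + \frac{17}{7}\right)^{2} - 265584 = \left(\frac{3}{7}\right)^{2} - 265584 = \frac{9}{49} - 265584 = - \frac{13013607}{49}$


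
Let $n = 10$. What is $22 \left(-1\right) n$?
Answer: $-220$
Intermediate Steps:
$22 \left(-1\right) n = 22 \left(-1\right) 10 = \left(-22\right) 10 = -220$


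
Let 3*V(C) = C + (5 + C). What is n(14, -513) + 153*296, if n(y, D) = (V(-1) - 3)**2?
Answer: 45292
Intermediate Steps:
V(C) = 5/3 + 2*C/3 (V(C) = (C + (5 + C))/3 = (5 + 2*C)/3 = 5/3 + 2*C/3)
n(y, D) = 4 (n(y, D) = ((5/3 + (2/3)*(-1)) - 3)**2 = ((5/3 - 2/3) - 3)**2 = (1 - 3)**2 = (-2)**2 = 4)
n(14, -513) + 153*296 = 4 + 153*296 = 4 + 45288 = 45292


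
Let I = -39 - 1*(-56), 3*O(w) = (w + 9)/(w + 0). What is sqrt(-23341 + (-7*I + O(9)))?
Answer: I*sqrt(211134)/3 ≈ 153.16*I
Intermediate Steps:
O(w) = (9 + w)/(3*w) (O(w) = ((w + 9)/(w + 0))/3 = ((9 + w)/w)/3 = (9 + w)/(3*w))
I = 17 (I = -39 + 56 = 17)
sqrt(-23341 + (-7*I + O(9))) = sqrt(-23341 + (-7*17 + (1/3)*(9 + 9)/9)) = sqrt(-23341 + (-119 + (1/3)*(1/9)*18)) = sqrt(-23341 + (-119 + 2/3)) = sqrt(-23341 - 355/3) = sqrt(-70378/3) = I*sqrt(211134)/3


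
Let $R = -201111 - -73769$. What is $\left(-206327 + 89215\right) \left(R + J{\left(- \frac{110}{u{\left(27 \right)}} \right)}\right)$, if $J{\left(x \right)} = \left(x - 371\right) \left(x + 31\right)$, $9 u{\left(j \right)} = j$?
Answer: $\frac{131784611144}{9} \approx 1.4643 \cdot 10^{10}$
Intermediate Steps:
$u{\left(j \right)} = \frac{j}{9}$
$R = -127342$ ($R = -201111 + 73769 = -127342$)
$J{\left(x \right)} = \left(-371 + x\right) \left(31 + x\right)$
$\left(-206327 + 89215\right) \left(R + J{\left(- \frac{110}{u{\left(27 \right)}} \right)}\right) = \left(-206327 + 89215\right) \left(-127342 - \left(11501 - \frac{12100}{9} + 340 \left(-110\right) \frac{1}{\frac{1}{9} \cdot 27}\right)\right) = - 117112 \left(-127342 - \left(11501 - \frac{12100}{9} + 340 \left(-110\right) \frac{1}{3}\right)\right) = - 117112 \left(-127342 - \left(- \frac{2897}{3} - \frac{12100}{9}\right)\right) = - 117112 \left(-127342 + \left(-11501 + \frac{12100}{9} + \frac{37400}{3}\right)\right) = - 117112 \left(-127342 + \frac{20791}{9}\right) = \left(-117112\right) \left(- \frac{1125287}{9}\right) = \frac{131784611144}{9}$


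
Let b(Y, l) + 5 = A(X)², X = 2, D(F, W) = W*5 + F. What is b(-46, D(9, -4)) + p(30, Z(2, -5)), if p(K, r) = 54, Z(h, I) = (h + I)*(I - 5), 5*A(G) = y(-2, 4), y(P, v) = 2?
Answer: 1229/25 ≈ 49.160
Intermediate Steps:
D(F, W) = F + 5*W (D(F, W) = 5*W + F = F + 5*W)
A(G) = ⅖ (A(G) = (⅕)*2 = ⅖)
Z(h, I) = (-5 + I)*(I + h) (Z(h, I) = (I + h)*(-5 + I) = (-5 + I)*(I + h))
b(Y, l) = -121/25 (b(Y, l) = -5 + (⅖)² = -5 + 4/25 = -121/25)
b(-46, D(9, -4)) + p(30, Z(2, -5)) = -121/25 + 54 = 1229/25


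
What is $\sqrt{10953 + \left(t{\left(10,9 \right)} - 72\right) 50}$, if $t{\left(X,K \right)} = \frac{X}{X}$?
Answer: $\sqrt{7403} \approx 86.041$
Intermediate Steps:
$t{\left(X,K \right)} = 1$
$\sqrt{10953 + \left(t{\left(10,9 \right)} - 72\right) 50} = \sqrt{10953 + \left(1 - 72\right) 50} = \sqrt{10953 - 3550} = \sqrt{7403}$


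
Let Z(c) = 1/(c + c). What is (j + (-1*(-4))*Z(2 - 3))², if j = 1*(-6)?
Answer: 64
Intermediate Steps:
Z(c) = 1/(2*c)
j = -6
(j + (-1*(-4))*Z(2 - 3))² = (-6 + (-1*(-4))*(1/(2*(2 - 3))))² = (-6 + 4*((½)/(-1)))² = (-6 + 4*((½)*(-1)))² = (-6 + 4*(-½))² = (-6 - 2)² = (-8)² = 64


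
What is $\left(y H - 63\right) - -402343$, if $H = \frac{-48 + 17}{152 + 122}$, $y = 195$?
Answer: $\frac{110218675}{274} \approx 4.0226 \cdot 10^{5}$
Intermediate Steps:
$H = - \frac{31}{274} \approx -0.11314$
$\left(y H - 63\right) - -402343 = \left(195 \left(- \frac{31}{274}\right) - 63\right) - -402343 = \left(- \frac{6045}{274} - 63\right) + 402343 = - \frac{23307}{274} + 402343 = \frac{110218675}{274}$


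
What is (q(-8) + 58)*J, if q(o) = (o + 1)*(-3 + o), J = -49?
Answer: -6615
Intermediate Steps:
q(o) = (1 + o)*(-3 + o)
(q(-8) + 58)*J = ((-3 + (-8)**2 - 2*(-8)) + 58)*(-49) = ((-3 + 64 + 16) + 58)*(-49) = (77 + 58)*(-49) = 135*(-49) = -6615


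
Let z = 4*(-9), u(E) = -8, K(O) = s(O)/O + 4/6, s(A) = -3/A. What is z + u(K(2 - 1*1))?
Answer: -44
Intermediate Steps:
K(O) = ⅔ - 3/O² (K(O) = (-3/O)/O + 4/6 = -3/O² + 4*(⅙) = -3/O² + ⅔ = ⅔ - 3/O²)
z = -36
z + u(K(2 - 1*1)) = -36 - 8 = -44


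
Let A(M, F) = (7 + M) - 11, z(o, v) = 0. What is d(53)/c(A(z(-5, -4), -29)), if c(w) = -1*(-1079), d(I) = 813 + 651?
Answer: 1464/1079 ≈ 1.3568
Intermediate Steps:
d(I) = 1464
A(M, F) = -4 + M
c(w) = 1079
d(53)/c(A(z(-5, -4), -29)) = 1464/1079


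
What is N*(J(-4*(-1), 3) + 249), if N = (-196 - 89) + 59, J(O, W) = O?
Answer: -57178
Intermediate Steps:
N = -226 (N = -285 + 59 = -226)
N*(J(-4*(-1), 3) + 249) = -226*(-4*(-1) + 249) = -226*(4 + 249) = -226*253 = -57178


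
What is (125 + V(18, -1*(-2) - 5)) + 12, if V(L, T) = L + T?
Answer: 152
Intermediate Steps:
(125 + V(18, -1*(-2) - 5)) + 12 = (125 + (18 + (-1*(-2) - 5))) + 12 = (125 + (18 + (2 - 5))) + 12 = (125 + (18 - 3)) + 12 = (125 + 15) + 12 = 140 + 12 = 152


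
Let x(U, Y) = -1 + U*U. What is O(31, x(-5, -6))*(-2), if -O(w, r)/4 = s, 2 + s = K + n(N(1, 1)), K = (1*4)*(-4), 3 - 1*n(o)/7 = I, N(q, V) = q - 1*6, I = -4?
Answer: 248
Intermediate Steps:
N(q, V) = -6 + q (N(q, V) = q - 6 = -6 + q)
x(U, Y) = -1 + U**2
n(o) = 49 (n(o) = 21 - 7*(-4) = 21 + 28 = 49)
K = -16 (K = 4*(-4) = -16)
s = 31 (s = -2 + (-16 + 49) = -2 + 33 = 31)
O(w, r) = -124 (O(w, r) = -4*31 = -124)
O(31, x(-5, -6))*(-2) = -124*(-2) = 248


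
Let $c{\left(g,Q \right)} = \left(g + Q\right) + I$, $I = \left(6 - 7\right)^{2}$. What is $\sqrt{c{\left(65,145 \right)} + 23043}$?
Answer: $\sqrt{23254} \approx 152.49$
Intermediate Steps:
$I = 1$ ($I = \left(-1\right)^{2} = 1$)
$c{\left(g,Q \right)} = 1 + Q + g$ ($c{\left(g,Q \right)} = \left(g + Q\right) + 1 = \left(Q + g\right) + 1 = 1 + Q + g$)
$\sqrt{c{\left(65,145 \right)} + 23043} = \sqrt{\left(1 + 145 + 65\right) + 23043} = \sqrt{211 + 23043} = \sqrt{23254}$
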